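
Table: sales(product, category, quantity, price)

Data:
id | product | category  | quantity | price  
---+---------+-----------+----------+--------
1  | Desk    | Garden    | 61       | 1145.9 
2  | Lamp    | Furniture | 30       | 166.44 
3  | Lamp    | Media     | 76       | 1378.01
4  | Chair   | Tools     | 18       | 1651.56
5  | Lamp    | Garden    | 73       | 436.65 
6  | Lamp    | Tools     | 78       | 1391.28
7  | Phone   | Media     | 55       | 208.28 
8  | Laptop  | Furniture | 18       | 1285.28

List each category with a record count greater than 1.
SELECT category, COUNT(*) as cnt
FROM sales
GROUP BY category
HAVING COUNT(*) > 1

Result:
  Furniture: 2
  Garden: 2
  Media: 2
  Tools: 2

Note: HAVING filters groups after aggregation, WHERE filters rows before.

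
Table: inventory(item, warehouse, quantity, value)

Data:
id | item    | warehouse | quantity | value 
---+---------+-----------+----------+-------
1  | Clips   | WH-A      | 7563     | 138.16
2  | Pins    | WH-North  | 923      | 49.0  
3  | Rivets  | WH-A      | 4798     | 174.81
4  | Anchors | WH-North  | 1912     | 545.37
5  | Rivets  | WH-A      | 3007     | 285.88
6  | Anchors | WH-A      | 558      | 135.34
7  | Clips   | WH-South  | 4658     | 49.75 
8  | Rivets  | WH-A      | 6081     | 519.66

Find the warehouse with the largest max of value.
SELECT warehouse, MAX(value) as val
FROM inventory
GROUP BY warehouse
ORDER BY val DESC
LIMIT 1

Result: WH-North with max(value) = 545.37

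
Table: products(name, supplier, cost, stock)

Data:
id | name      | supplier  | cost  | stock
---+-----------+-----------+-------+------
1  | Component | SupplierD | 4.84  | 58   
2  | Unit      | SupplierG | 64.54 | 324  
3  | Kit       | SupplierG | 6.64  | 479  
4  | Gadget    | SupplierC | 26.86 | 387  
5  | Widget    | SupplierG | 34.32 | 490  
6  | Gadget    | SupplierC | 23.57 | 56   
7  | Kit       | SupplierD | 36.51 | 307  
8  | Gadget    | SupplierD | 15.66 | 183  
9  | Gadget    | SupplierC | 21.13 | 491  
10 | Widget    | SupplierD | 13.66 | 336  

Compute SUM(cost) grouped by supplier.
SELECT supplier, SUM(cost) as result
FROM products
GROUP BY supplier

Result:
  SupplierC: 71.56
  SupplierD: 70.67
  SupplierG: 105.50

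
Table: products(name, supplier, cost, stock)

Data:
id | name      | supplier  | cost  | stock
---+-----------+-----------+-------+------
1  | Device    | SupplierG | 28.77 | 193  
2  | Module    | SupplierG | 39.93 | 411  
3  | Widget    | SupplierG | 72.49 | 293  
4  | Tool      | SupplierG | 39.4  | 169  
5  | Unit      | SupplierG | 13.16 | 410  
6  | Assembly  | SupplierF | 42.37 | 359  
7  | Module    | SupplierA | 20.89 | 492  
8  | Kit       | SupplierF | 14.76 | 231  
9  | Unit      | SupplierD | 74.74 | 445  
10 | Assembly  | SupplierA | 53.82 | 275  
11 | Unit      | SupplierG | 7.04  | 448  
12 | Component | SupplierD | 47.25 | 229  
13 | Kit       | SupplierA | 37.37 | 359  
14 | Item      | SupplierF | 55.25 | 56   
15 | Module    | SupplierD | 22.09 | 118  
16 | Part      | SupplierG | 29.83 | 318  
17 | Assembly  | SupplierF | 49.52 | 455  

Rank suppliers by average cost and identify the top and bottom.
SELECT supplier, AVG(cost)
FROM products
GROUP BY supplier
ORDER BY AVG(cost)

All groups:
  SupplierG: 32.95
  SupplierA: 37.36
  SupplierF: 40.48
  SupplierD: 48.03

Highest: SupplierD (48.03)
Lowest: SupplierG (32.95)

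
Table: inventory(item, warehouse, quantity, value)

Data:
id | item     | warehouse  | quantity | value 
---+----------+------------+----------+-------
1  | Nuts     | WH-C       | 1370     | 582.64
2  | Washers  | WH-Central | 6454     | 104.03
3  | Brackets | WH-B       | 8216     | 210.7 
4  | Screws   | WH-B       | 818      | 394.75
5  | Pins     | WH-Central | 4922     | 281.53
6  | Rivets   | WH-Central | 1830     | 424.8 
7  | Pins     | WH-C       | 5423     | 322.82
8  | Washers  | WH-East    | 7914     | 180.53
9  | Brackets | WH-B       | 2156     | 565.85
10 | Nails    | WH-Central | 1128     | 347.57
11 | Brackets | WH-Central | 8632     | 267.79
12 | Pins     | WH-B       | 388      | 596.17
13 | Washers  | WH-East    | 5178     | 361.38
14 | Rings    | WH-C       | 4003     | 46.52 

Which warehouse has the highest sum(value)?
SELECT warehouse, SUM(value) as val
FROM inventory
GROUP BY warehouse
ORDER BY val DESC
LIMIT 1

Result: WH-B with sum(value) = 1767.47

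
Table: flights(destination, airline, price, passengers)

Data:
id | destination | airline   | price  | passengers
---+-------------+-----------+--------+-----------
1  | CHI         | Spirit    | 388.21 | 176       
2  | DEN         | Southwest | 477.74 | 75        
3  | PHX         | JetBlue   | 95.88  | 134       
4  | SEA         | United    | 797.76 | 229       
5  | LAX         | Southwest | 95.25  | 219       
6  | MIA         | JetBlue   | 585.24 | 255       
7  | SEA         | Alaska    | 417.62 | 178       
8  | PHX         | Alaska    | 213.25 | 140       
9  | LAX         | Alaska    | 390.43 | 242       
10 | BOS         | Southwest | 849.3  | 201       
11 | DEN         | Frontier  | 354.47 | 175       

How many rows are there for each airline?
SELECT airline, COUNT(*) as count
FROM flights
GROUP BY airline

Result:
  Alaska: 3
  Frontier: 1
  JetBlue: 2
  Southwest: 3
  Spirit: 1
  United: 1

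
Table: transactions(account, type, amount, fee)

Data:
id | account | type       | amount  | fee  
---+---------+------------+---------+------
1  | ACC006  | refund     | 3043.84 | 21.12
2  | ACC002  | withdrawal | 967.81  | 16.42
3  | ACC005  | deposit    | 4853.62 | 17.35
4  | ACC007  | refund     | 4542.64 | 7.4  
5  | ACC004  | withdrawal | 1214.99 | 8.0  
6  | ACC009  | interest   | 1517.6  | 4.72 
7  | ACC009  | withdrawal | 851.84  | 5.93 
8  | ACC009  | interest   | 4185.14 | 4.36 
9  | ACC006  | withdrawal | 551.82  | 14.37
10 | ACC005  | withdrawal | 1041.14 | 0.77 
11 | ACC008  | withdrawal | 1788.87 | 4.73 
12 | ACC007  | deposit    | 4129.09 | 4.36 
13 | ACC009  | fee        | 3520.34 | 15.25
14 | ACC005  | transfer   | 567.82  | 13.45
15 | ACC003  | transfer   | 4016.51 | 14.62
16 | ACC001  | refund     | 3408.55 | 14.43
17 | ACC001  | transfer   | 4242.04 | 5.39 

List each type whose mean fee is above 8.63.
SELECT type, AVG(fee)
FROM transactions
GROUP BY type
HAVING AVG(fee) > 8.63

Result:
  deposit: avg=10.86
  fee: avg=15.25
  refund: avg=14.32
  transfer: avg=11.15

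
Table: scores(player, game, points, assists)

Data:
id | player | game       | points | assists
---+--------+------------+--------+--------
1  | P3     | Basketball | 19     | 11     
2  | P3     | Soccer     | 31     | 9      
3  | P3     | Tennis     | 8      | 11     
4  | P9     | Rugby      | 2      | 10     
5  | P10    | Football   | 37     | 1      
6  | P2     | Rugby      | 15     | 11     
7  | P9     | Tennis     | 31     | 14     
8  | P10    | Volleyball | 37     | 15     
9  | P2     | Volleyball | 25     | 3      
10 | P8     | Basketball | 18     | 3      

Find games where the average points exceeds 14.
SELECT game, AVG(points)
FROM scores
GROUP BY game
HAVING AVG(points) > 14

Result:
  Basketball: avg=18.50
  Football: avg=37.00
  Soccer: avg=31.00
  Tennis: avg=19.50
  Volleyball: avg=31.00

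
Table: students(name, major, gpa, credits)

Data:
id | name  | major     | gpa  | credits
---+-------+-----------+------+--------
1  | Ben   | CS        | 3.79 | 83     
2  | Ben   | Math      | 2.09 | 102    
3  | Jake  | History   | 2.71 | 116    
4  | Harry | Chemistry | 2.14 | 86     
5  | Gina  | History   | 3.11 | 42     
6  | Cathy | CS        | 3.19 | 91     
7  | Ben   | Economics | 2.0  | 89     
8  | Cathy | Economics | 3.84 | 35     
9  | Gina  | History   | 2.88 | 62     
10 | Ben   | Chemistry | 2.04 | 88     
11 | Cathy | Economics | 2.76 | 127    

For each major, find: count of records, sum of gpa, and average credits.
SELECT major,
       COUNT(*) as cnt,
       SUM(gpa) as total_gpa,
       AVG(credits) as avg_credits
FROM students
GROUP BY major

Result:
  CS: 2 records, 6.98 total gpa, 87.00 avg credits
  Chemistry: 2 records, 4.18 total gpa, 87.00 avg credits
  Economics: 3 records, 8.60 total gpa, 83.67 avg credits
  History: 3 records, 8.70 total gpa, 73.33 avg credits
  Math: 1 records, 2.09 total gpa, 102.00 avg credits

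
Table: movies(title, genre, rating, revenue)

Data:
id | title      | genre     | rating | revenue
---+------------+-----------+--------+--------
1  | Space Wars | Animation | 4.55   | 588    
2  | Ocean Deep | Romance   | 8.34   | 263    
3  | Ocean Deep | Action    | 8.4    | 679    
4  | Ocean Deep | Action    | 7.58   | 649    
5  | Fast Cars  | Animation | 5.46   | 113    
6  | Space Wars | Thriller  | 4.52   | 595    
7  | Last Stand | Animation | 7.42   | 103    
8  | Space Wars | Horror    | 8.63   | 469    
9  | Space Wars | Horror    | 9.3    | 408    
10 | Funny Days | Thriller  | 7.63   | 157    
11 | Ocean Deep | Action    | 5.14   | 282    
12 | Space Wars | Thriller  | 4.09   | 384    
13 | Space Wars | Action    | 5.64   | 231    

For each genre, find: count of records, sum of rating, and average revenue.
SELECT genre,
       COUNT(*) as cnt,
       SUM(rating) as total_rating,
       AVG(revenue) as avg_revenue
FROM movies
GROUP BY genre

Result:
  Action: 4 records, 26.76 total rating, 460.25 avg revenue
  Animation: 3 records, 17.43 total rating, 268.00 avg revenue
  Horror: 2 records, 17.93 total rating, 438.50 avg revenue
  Romance: 1 records, 8.34 total rating, 263.00 avg revenue
  Thriller: 3 records, 16.24 total rating, 378.67 avg revenue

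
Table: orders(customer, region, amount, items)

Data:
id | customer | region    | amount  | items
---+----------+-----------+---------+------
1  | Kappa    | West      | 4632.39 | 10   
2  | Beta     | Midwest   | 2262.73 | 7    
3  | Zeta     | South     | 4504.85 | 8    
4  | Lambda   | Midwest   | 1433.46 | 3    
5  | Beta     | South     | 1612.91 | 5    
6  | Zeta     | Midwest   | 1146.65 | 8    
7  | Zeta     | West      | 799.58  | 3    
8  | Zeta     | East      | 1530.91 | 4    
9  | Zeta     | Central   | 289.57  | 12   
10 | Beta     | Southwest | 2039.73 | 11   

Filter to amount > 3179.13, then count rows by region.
SELECT region, COUNT(*)
FROM orders
WHERE amount > 3179.13
GROUP BY region

Note: WHERE filters rows before grouping.

Result:
  South: 1
  West: 1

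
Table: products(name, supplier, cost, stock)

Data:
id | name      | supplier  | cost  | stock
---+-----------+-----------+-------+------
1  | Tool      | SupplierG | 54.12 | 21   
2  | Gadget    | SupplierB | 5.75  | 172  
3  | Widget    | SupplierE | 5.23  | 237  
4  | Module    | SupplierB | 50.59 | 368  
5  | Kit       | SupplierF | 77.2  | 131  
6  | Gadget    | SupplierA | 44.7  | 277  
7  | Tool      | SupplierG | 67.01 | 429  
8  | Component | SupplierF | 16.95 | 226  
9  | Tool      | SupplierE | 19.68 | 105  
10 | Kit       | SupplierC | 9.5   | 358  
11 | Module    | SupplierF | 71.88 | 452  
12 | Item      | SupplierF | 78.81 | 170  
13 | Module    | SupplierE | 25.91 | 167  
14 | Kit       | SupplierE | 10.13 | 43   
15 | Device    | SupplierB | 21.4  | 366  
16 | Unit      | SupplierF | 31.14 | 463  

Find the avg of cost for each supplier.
SELECT supplier, AVG(cost) as result
FROM products
GROUP BY supplier

Result:
  SupplierA: 44.70
  SupplierB: 25.91
  SupplierC: 9.50
  SupplierE: 15.24
  SupplierF: 55.20
  SupplierG: 60.57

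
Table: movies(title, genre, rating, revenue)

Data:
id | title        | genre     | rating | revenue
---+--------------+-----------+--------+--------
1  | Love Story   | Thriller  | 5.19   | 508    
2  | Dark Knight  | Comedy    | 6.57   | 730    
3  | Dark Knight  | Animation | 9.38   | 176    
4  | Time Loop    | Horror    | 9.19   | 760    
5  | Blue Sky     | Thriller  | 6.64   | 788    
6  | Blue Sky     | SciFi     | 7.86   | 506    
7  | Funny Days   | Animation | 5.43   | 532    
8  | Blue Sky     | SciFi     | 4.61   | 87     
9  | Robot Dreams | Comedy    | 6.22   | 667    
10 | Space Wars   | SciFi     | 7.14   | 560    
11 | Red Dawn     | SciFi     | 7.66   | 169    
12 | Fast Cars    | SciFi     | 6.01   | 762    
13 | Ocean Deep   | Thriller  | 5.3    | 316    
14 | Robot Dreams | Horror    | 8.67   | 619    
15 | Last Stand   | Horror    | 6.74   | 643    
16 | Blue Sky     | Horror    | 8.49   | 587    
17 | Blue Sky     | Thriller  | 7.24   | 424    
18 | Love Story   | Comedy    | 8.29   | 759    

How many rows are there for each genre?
SELECT genre, COUNT(*) as count
FROM movies
GROUP BY genre

Result:
  Animation: 2
  Comedy: 3
  Horror: 4
  SciFi: 5
  Thriller: 4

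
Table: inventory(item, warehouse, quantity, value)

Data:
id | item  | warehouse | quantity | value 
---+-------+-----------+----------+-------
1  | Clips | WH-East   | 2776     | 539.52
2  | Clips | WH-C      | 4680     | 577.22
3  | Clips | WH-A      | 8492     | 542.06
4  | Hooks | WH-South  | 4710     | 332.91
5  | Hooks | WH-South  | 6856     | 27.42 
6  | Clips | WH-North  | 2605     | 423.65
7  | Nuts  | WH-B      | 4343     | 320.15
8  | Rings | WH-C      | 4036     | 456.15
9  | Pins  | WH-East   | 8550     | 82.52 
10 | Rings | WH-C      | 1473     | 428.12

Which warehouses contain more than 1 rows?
SELECT warehouse, COUNT(*) as cnt
FROM inventory
GROUP BY warehouse
HAVING COUNT(*) > 1

Result:
  WH-C: 3
  WH-East: 2
  WH-South: 2

Note: HAVING filters groups after aggregation, WHERE filters rows before.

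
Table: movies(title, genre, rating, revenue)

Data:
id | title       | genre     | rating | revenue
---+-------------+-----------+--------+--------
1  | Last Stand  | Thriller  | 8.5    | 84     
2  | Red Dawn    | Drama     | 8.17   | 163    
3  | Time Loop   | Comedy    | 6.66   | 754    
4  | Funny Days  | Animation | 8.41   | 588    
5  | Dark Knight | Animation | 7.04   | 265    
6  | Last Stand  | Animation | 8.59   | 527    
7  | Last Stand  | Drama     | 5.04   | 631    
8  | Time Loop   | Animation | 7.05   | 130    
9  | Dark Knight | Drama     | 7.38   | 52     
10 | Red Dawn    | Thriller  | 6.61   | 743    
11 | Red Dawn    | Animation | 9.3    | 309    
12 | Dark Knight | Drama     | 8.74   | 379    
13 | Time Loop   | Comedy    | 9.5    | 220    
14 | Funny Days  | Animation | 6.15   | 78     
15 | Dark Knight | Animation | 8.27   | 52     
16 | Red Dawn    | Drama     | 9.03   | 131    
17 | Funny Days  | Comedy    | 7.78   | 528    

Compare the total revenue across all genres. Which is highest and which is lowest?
SELECT genre, SUM(revenue)
FROM movies
GROUP BY genre
ORDER BY SUM(revenue)

All groups:
  Thriller: 827
  Drama: 1356
  Comedy: 1502
  Animation: 1949

Highest: Animation (1949)
Lowest: Thriller (827)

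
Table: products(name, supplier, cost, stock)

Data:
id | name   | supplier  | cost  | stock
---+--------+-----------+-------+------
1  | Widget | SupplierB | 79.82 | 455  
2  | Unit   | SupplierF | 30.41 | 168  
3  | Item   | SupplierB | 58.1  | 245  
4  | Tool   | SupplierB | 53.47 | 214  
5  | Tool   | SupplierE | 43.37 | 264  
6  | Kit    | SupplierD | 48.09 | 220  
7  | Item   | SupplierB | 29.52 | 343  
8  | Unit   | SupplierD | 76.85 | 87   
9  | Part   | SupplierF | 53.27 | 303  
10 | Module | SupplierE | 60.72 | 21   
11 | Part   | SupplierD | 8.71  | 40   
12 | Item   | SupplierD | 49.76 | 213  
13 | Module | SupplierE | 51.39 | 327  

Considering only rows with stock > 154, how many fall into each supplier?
SELECT supplier, COUNT(*)
FROM products
WHERE stock > 154
GROUP BY supplier

Note: WHERE filters rows before grouping.

Result:
  SupplierB: 4
  SupplierD: 2
  SupplierE: 2
  SupplierF: 2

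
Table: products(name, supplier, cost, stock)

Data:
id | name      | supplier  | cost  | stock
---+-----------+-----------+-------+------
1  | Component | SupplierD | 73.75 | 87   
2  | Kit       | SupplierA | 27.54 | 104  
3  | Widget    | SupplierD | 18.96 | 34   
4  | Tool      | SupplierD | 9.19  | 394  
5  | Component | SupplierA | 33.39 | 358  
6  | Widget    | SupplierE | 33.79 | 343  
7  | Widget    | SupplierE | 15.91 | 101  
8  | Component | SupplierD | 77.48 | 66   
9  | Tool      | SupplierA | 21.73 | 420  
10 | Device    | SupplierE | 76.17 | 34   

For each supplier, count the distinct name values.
SELECT supplier, COUNT(DISTINCT name)
FROM products
GROUP BY supplier

Result:
  SupplierA: 3 distinct
  SupplierD: 3 distinct
  SupplierE: 2 distinct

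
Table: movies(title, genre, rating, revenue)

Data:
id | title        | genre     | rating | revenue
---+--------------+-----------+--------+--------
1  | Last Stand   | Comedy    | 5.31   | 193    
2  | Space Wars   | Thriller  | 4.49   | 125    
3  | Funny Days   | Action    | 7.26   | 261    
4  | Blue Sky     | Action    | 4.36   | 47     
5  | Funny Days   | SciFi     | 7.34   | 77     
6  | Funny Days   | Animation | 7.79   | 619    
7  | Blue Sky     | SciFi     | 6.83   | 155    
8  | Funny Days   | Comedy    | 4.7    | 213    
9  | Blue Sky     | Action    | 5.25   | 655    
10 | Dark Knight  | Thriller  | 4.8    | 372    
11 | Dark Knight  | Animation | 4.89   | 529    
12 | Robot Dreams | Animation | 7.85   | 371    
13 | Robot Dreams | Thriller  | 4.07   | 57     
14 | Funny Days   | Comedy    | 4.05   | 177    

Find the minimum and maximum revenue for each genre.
SELECT genre, MIN(revenue), MAX(revenue)
FROM movies
GROUP BY genre

Result:
  Action: min=47, max=655
  Animation: min=371, max=619
  Comedy: min=177, max=213
  SciFi: min=77, max=155
  Thriller: min=57, max=372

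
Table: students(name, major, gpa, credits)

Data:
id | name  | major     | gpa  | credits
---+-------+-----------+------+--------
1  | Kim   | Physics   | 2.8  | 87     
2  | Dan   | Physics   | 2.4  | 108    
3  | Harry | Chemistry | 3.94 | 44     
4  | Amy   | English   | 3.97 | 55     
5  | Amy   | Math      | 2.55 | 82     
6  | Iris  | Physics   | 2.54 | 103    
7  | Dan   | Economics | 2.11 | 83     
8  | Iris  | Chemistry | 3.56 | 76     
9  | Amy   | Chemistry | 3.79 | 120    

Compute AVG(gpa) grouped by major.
SELECT major, AVG(gpa) as result
FROM students
GROUP BY major

Result:
  Chemistry: 3.76
  Economics: 2.11
  English: 3.97
  Math: 2.55
  Physics: 2.58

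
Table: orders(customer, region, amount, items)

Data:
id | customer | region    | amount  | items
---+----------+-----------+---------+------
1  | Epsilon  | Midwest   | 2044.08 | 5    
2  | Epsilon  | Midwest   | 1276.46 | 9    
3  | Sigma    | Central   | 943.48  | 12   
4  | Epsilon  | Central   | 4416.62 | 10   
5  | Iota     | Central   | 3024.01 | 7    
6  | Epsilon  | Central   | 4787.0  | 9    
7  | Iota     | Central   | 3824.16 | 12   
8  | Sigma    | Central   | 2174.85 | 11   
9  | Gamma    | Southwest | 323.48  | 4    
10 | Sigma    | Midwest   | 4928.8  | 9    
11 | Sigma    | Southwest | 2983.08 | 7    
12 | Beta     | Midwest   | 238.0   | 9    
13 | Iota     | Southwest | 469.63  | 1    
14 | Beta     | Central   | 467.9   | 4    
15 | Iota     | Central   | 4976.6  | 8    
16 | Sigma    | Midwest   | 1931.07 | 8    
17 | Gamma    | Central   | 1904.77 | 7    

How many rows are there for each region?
SELECT region, COUNT(*) as count
FROM orders
GROUP BY region

Result:
  Central: 9
  Midwest: 5
  Southwest: 3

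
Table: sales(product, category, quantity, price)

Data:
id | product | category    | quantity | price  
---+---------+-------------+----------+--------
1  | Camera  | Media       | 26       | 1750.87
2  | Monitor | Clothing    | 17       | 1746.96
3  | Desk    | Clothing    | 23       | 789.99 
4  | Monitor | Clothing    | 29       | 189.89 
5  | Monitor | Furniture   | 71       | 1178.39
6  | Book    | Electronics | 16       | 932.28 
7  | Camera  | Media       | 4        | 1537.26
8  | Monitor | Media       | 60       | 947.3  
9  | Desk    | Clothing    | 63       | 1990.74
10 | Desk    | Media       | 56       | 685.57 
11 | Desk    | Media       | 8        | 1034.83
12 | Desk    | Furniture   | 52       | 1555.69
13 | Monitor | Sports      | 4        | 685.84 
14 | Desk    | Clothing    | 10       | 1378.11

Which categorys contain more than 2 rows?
SELECT category, COUNT(*) as cnt
FROM sales
GROUP BY category
HAVING COUNT(*) > 2

Result:
  Clothing: 5
  Media: 5

Note: HAVING filters groups after aggregation, WHERE filters rows before.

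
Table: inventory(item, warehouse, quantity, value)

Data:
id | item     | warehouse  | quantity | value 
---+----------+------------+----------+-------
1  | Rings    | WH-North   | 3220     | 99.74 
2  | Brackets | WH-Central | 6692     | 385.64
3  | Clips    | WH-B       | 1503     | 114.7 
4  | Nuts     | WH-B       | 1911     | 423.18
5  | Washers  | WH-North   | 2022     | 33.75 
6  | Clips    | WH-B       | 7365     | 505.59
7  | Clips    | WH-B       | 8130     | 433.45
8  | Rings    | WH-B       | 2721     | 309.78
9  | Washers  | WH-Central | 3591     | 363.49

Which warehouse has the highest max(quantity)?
SELECT warehouse, MAX(quantity) as val
FROM inventory
GROUP BY warehouse
ORDER BY val DESC
LIMIT 1

Result: WH-B with max(quantity) = 8130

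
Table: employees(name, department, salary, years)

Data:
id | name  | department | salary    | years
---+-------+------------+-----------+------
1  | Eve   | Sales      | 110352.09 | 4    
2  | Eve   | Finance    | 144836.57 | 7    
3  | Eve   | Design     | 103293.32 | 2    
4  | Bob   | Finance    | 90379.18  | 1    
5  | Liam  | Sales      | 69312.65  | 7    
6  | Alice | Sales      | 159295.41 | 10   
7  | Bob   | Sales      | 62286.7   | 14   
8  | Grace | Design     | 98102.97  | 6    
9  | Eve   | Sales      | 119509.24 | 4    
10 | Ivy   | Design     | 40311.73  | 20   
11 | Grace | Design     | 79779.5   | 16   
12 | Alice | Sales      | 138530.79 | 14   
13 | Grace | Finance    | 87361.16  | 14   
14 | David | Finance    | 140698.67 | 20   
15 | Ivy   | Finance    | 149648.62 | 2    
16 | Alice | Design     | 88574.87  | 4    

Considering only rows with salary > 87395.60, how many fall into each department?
SELECT department, COUNT(*)
FROM employees
WHERE salary > 87395.60
GROUP BY department

Note: WHERE filters rows before grouping.

Result:
  Design: 3
  Finance: 4
  Sales: 4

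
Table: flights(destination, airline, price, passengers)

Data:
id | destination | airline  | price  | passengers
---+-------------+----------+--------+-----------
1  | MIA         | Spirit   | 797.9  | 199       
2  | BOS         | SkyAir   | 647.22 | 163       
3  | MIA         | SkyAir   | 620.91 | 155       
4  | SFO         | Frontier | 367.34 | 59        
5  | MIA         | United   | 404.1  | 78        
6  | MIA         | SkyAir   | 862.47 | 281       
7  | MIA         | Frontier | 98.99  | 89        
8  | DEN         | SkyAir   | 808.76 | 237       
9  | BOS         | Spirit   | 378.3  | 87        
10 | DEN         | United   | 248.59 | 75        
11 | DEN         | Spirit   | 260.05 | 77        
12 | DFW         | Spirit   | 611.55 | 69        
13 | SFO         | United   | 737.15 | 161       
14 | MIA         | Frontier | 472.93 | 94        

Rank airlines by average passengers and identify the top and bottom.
SELECT airline, AVG(passengers)
FROM flights
GROUP BY airline
ORDER BY AVG(passengers)

All groups:
  Frontier: 80.67
  United: 104.67
  Spirit: 108.00
  SkyAir: 209.00

Highest: SkyAir (209.00)
Lowest: Frontier (80.67)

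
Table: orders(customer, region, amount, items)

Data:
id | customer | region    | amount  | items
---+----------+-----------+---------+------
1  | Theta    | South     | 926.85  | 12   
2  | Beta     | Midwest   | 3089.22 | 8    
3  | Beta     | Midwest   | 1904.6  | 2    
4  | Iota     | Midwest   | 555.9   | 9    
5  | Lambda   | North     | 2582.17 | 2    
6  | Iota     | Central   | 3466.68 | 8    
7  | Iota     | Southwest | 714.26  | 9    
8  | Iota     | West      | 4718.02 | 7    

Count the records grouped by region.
SELECT region, COUNT(*) as count
FROM orders
GROUP BY region

Result:
  Central: 1
  Midwest: 3
  North: 1
  South: 1
  Southwest: 1
  West: 1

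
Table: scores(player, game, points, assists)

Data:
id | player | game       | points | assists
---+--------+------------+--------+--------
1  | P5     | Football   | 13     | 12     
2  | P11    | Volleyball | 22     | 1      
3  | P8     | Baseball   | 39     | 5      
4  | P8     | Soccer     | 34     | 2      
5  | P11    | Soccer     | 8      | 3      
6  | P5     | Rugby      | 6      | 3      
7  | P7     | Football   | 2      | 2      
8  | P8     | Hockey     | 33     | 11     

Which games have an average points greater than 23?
SELECT game, AVG(points)
FROM scores
GROUP BY game
HAVING AVG(points) > 23

Result:
  Baseball: avg=39.00
  Hockey: avg=33.00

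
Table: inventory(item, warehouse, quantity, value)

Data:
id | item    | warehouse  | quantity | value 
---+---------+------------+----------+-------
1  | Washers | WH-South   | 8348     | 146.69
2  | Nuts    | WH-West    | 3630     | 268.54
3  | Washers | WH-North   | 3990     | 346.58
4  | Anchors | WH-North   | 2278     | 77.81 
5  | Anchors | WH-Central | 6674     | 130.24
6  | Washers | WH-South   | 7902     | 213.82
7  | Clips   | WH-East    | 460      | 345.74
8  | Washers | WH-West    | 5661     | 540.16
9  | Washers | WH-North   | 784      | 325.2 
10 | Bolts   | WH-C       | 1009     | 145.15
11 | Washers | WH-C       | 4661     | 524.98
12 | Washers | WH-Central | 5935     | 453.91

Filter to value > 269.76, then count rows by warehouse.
SELECT warehouse, COUNT(*)
FROM inventory
WHERE value > 269.76
GROUP BY warehouse

Note: WHERE filters rows before grouping.

Result:
  WH-C: 1
  WH-Central: 1
  WH-East: 1
  WH-North: 2
  WH-West: 1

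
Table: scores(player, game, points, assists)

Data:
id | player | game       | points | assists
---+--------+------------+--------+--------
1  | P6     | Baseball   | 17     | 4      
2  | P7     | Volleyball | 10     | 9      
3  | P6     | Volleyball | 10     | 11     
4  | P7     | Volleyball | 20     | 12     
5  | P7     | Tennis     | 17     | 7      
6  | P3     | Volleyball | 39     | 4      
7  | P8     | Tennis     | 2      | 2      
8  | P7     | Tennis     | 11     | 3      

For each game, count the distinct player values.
SELECT game, COUNT(DISTINCT player)
FROM scores
GROUP BY game

Result:
  Baseball: 1 distinct
  Tennis: 2 distinct
  Volleyball: 3 distinct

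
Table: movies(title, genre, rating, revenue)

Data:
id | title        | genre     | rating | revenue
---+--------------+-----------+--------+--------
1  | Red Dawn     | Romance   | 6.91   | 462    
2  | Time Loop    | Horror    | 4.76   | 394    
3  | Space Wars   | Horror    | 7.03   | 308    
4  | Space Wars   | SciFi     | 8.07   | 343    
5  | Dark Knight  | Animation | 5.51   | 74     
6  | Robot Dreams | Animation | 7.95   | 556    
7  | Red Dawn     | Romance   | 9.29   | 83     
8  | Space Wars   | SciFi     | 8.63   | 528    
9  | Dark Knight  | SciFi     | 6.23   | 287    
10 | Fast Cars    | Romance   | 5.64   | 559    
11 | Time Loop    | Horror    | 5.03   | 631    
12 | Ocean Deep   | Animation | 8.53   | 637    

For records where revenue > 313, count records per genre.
SELECT genre, COUNT(*)
FROM movies
WHERE revenue > 313
GROUP BY genre

Note: WHERE filters rows before grouping.

Result:
  Animation: 2
  Horror: 2
  Romance: 2
  SciFi: 2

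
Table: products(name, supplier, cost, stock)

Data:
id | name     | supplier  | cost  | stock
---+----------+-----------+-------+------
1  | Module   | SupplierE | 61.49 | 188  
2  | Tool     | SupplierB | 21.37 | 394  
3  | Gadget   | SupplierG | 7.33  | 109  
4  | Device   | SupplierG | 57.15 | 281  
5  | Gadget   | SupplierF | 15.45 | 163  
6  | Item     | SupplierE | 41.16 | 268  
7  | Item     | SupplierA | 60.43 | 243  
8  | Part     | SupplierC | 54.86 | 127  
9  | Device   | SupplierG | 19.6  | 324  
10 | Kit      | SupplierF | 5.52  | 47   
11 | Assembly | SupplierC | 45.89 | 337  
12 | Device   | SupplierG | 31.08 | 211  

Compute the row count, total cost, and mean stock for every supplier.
SELECT supplier,
       COUNT(*) as cnt,
       SUM(cost) as total_cost,
       AVG(stock) as avg_stock
FROM products
GROUP BY supplier

Result:
  SupplierA: 1 records, 60.43 total cost, 243.00 avg stock
  SupplierB: 1 records, 21.37 total cost, 394.00 avg stock
  SupplierC: 2 records, 100.75 total cost, 232.00 avg stock
  SupplierE: 2 records, 102.65 total cost, 228.00 avg stock
  SupplierF: 2 records, 20.97 total cost, 105.00 avg stock
  SupplierG: 4 records, 115.16 total cost, 231.25 avg stock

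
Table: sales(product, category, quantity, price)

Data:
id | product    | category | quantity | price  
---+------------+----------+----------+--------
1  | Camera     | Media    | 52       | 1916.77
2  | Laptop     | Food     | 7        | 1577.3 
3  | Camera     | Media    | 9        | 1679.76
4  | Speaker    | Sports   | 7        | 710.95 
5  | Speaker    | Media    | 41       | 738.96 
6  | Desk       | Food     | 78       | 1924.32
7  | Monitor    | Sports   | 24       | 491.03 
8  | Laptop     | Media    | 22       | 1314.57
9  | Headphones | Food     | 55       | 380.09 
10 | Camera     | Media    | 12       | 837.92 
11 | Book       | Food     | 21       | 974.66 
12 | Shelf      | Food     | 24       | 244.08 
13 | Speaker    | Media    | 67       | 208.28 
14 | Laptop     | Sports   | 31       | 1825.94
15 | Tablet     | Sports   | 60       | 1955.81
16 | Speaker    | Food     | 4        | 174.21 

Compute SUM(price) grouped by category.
SELECT category, SUM(price) as result
FROM sales
GROUP BY category

Result:
  Food: 5274.66
  Media: 6696.26
  Sports: 4983.73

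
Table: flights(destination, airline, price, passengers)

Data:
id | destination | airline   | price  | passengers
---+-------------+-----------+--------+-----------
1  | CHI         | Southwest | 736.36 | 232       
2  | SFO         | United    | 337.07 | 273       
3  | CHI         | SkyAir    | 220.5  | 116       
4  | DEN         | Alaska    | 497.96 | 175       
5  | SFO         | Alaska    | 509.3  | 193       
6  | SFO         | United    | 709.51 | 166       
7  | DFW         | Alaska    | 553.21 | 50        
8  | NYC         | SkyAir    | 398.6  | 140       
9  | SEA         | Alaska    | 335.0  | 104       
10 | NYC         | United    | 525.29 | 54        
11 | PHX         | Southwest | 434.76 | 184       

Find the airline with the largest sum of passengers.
SELECT airline, SUM(passengers) as val
FROM flights
GROUP BY airline
ORDER BY val DESC
LIMIT 1

Result: Alaska with sum(passengers) = 522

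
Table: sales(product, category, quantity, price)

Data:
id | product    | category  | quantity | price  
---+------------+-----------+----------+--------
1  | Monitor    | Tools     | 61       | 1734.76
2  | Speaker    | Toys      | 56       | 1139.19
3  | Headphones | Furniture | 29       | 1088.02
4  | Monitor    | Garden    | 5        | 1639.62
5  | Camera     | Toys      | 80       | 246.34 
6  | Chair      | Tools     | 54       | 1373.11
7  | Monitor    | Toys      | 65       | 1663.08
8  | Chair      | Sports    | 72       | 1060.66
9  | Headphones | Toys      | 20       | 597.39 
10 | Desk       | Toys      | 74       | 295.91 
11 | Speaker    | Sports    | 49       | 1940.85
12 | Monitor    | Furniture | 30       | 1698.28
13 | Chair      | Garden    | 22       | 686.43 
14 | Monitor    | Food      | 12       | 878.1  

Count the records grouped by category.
SELECT category, COUNT(*) as count
FROM sales
GROUP BY category

Result:
  Food: 1
  Furniture: 2
  Garden: 2
  Sports: 2
  Tools: 2
  Toys: 5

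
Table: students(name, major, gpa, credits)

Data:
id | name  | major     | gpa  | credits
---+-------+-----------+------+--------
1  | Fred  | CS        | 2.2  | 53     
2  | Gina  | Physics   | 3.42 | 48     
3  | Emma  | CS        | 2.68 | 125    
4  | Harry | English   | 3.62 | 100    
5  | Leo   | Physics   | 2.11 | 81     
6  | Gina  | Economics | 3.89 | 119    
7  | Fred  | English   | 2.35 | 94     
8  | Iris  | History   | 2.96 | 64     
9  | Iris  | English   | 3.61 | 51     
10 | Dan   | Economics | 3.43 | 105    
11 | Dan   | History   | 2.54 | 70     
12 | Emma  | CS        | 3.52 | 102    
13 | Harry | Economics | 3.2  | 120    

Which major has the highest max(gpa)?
SELECT major, MAX(gpa) as val
FROM students
GROUP BY major
ORDER BY val DESC
LIMIT 1

Result: Economics with max(gpa) = 3.89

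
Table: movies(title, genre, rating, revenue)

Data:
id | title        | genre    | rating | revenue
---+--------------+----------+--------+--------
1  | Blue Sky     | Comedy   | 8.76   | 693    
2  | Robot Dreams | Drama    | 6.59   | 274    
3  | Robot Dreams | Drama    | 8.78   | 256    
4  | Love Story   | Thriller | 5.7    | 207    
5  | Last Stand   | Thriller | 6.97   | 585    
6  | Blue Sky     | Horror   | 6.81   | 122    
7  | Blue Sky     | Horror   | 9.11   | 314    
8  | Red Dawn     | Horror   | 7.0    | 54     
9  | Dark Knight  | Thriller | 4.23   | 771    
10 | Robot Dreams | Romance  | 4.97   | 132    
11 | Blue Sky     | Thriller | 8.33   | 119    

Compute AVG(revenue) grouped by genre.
SELECT genre, AVG(revenue) as result
FROM movies
GROUP BY genre

Result:
  Comedy: 693.00
  Drama: 265.00
  Horror: 163.33
  Romance: 132.00
  Thriller: 420.50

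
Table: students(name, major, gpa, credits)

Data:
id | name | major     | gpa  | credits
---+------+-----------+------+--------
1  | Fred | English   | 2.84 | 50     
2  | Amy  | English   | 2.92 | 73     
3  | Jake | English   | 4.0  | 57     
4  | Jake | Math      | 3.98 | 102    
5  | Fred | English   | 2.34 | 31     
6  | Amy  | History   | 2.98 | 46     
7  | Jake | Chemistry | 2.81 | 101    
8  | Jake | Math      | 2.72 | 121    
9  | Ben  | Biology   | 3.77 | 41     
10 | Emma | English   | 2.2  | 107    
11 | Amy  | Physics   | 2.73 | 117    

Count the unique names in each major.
SELECT major, COUNT(DISTINCT name)
FROM students
GROUP BY major

Result:
  Biology: 1 distinct
  Chemistry: 1 distinct
  English: 4 distinct
  History: 1 distinct
  Math: 1 distinct
  Physics: 1 distinct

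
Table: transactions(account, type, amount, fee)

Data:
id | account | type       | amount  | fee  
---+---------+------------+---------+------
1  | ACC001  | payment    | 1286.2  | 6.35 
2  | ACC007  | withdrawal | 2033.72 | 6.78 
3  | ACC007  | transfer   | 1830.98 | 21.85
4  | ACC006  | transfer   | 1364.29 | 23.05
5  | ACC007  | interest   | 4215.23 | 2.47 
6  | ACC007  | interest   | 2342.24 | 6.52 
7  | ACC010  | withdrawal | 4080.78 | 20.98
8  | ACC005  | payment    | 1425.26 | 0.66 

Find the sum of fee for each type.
SELECT type, SUM(fee) as result
FROM transactions
GROUP BY type

Result:
  interest: 8.99
  payment: 7.01
  transfer: 44.90
  withdrawal: 27.76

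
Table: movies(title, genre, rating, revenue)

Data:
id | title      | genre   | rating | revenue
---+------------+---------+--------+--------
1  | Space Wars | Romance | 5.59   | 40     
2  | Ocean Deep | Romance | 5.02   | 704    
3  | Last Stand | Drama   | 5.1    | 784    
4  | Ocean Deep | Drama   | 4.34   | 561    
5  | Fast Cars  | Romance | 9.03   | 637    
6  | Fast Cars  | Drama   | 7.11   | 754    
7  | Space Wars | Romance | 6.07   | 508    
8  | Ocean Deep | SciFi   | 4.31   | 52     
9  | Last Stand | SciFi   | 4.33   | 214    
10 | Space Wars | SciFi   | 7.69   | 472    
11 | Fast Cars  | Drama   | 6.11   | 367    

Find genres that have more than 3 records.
SELECT genre, COUNT(*) as cnt
FROM movies
GROUP BY genre
HAVING COUNT(*) > 3

Result:
  Drama: 4
  Romance: 4

Note: HAVING filters groups after aggregation, WHERE filters rows before.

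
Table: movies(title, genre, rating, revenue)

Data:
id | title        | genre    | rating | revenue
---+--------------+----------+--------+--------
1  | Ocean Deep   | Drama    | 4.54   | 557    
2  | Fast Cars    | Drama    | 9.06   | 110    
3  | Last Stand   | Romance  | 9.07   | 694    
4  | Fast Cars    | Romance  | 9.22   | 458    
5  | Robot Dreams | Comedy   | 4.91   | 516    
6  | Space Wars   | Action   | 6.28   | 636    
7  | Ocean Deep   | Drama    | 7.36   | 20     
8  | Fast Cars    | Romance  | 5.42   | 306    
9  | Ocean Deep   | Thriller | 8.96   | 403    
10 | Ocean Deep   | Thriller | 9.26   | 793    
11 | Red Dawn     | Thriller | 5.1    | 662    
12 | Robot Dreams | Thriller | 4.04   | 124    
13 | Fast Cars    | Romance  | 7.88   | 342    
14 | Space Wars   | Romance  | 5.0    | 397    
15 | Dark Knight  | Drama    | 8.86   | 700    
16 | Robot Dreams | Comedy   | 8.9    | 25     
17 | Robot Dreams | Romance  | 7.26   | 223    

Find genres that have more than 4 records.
SELECT genre, COUNT(*) as cnt
FROM movies
GROUP BY genre
HAVING COUNT(*) > 4

Result:
  Romance: 6

Note: HAVING filters groups after aggregation, WHERE filters rows before.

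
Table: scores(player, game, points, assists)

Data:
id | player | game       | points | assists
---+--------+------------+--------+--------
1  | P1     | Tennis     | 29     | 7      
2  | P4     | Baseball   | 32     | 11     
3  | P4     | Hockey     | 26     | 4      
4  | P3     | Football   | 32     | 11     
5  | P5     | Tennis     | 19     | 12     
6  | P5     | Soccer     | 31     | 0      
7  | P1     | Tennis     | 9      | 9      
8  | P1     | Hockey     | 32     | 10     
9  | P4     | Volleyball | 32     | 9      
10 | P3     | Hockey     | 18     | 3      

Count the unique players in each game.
SELECT game, COUNT(DISTINCT player)
FROM scores
GROUP BY game

Result:
  Baseball: 1 distinct
  Football: 1 distinct
  Hockey: 3 distinct
  Soccer: 1 distinct
  Tennis: 2 distinct
  Volleyball: 1 distinct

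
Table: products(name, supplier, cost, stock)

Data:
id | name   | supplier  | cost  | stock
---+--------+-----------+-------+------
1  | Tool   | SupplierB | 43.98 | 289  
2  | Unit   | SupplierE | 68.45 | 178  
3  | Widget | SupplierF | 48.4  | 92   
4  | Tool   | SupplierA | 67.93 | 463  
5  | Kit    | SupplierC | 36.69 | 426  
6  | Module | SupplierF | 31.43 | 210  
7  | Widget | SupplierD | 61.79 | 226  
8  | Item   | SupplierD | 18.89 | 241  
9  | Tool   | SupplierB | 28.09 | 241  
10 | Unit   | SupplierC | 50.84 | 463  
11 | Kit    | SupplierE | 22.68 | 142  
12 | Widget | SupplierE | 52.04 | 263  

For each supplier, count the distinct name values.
SELECT supplier, COUNT(DISTINCT name)
FROM products
GROUP BY supplier

Result:
  SupplierA: 1 distinct
  SupplierB: 1 distinct
  SupplierC: 2 distinct
  SupplierD: 2 distinct
  SupplierE: 3 distinct
  SupplierF: 2 distinct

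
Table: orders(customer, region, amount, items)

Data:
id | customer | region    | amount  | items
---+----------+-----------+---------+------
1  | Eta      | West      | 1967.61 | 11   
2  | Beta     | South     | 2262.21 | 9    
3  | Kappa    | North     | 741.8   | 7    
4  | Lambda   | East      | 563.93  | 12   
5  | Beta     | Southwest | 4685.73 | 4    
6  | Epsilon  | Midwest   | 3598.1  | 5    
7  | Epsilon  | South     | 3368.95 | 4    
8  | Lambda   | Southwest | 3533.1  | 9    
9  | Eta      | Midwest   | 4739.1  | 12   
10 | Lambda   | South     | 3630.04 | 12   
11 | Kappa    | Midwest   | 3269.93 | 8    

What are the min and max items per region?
SELECT region, MIN(items), MAX(items)
FROM orders
GROUP BY region

Result:
  East: min=12, max=12
  Midwest: min=5, max=12
  North: min=7, max=7
  South: min=4, max=12
  Southwest: min=4, max=9
  West: min=11, max=11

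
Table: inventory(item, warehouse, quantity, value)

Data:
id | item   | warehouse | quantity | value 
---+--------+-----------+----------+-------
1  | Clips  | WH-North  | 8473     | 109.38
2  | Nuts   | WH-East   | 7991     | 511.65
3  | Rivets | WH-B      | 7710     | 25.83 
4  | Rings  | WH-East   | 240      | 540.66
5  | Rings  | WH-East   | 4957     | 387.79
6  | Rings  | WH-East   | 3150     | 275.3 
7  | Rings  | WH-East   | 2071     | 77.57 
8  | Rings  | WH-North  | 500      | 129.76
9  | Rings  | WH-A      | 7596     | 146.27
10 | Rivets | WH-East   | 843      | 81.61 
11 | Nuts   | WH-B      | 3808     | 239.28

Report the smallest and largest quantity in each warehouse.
SELECT warehouse, MIN(quantity), MAX(quantity)
FROM inventory
GROUP BY warehouse

Result:
  WH-A: min=7596, max=7596
  WH-B: min=3808, max=7710
  WH-East: min=240, max=7991
  WH-North: min=500, max=8473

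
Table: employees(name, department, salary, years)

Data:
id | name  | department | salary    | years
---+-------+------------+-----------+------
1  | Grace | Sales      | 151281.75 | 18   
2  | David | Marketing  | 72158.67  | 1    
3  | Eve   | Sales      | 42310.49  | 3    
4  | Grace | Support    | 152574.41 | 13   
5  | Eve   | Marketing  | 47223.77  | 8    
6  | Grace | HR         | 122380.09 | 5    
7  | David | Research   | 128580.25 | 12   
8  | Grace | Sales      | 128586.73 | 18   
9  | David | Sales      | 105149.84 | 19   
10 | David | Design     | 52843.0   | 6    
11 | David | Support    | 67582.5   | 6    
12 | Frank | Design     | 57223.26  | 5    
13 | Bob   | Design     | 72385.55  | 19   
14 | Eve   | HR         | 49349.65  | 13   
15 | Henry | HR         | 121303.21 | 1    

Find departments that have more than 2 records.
SELECT department, COUNT(*) as cnt
FROM employees
GROUP BY department
HAVING COUNT(*) > 2

Result:
  Design: 3
  HR: 3
  Sales: 4

Note: HAVING filters groups after aggregation, WHERE filters rows before.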